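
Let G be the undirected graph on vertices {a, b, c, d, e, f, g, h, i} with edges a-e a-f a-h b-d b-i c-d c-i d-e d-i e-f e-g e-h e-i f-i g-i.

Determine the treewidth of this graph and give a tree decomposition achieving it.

Treewidth 2.
Bags: B1 = {e, g, i}  B2 = {e, f, i}  B3 = {a, e, f}  B4 = {d, e, i}  B5 = {b, d, i}  B6 = {a, e, h}  B7 = {c, d, i}
Tree: B1–B2, B2–B3, B2–B4, B4–B5, B3–B6, B4–B7

The largest bag has 3 vertices, giving width 2; this decomposition certifies tw(G) ≤ 2. On the other hand G contains the 3-clique {a, e, h}. A clique must lie in a single bag of any decomposition, so no decomposition can have width below 2. Therefore the treewidth is 2.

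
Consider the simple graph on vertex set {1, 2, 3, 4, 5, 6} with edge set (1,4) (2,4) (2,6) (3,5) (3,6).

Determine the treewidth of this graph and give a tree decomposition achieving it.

Every bag has size at most 2, so the width is 2 − 1 = 1 and tw(G) ≤ 1. G has an edge, so its treewidth is at least 1. Therefore the treewidth is 1.

Treewidth 1.
One optimal decomposition is:
Bags: B1 = {3, 5}  B2 = {3, 6}  B3 = {2, 6}  B4 = {2, 4}  B5 = {1, 4}
Tree: B1–B2, B2–B3, B3–B4, B4–B5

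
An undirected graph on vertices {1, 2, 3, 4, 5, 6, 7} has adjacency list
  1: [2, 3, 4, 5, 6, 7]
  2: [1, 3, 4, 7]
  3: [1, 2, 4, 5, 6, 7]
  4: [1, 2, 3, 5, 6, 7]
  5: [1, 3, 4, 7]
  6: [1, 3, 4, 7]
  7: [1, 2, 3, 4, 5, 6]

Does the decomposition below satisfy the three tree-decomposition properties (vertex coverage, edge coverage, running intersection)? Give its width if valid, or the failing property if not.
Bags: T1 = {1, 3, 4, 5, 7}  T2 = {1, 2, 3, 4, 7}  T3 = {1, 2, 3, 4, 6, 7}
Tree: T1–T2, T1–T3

A tree decomposition must satisfy three properties: every vertex lies in some bag; for every edge, both endpoints lie together in some bag; and for every vertex, the bags containing it form a connected subtree. Here bags containing vertex 2 are not connected in the tree, so the decomposition is invalid.

No — bags containing vertex 2 are not connected in the tree.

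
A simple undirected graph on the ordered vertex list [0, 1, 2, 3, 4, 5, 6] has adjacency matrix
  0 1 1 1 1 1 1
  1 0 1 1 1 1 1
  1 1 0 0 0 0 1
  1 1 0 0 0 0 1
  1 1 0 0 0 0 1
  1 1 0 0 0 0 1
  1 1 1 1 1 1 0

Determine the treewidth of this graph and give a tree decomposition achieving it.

The largest bag has 4 vertices, giving width 3; this decomposition certifies tw(G) ≤ 3. On the other hand G contains the 4-clique {0, 1, 2, 6}. A clique must lie in a single bag of any decomposition, so no decomposition can have width below 3. Combining the bounds, tw(G) = 3.

Treewidth 3.
Bags: B1 = {0, 1, 4, 6}  B2 = {0, 1, 3, 6}  B3 = {0, 1, 5, 6}  B4 = {0, 1, 2, 6}
Tree: B1–B2, B2–B3, B1–B4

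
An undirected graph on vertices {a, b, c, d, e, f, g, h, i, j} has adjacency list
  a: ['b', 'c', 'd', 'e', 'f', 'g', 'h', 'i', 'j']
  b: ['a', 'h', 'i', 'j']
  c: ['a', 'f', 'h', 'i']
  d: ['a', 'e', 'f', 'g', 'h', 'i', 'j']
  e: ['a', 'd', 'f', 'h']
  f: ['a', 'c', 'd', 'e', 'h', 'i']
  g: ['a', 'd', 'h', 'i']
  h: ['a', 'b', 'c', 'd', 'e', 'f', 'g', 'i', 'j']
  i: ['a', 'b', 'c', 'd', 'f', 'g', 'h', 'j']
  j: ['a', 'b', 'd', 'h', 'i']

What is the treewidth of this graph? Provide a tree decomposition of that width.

Each bag holds 5 vertices, so the decomposition has width 4, which upper-bounds the treewidth. On the other hand G contains the 5-clique {a, d, e, f, h}. A clique must lie in a single bag of any decomposition, so no decomposition can have width below 4. Hence tw(G) = 4 exactly.

Treewidth 4.
Bags: B1 = {a, d, h, i, j}  B2 = {a, d, f, h, i}  B3 = {a, d, g, h, i}  B4 = {a, b, h, i, j}  B5 = {a, c, f, h, i}  B6 = {a, d, e, f, h}
Tree: B1–B2, B1–B3, B1–B4, B2–B5, B2–B6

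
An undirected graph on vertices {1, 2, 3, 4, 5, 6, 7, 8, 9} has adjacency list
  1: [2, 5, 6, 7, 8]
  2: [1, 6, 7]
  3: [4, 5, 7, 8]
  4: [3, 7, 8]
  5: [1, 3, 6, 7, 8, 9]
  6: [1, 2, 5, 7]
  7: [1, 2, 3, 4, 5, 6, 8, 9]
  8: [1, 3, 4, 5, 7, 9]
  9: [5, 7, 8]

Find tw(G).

A width-3 tree decomposition is:
Bags: B1 = {1, 5, 7, 8}  B2 = {3, 5, 7, 8}  B3 = {1, 5, 6, 7}  B4 = {1, 2, 6, 7}  B5 = {3, 4, 7, 8}  B6 = {5, 7, 8, 9}
Tree: B1–B2, B1–B3, B3–B4, B2–B5, B1–B6
Each bag holds 4 vertices, so the decomposition has width 3, which upper-bounds the treewidth. Conversely, {1, 2, 6, 7} is a clique of size 4, and the vertices of any clique must share a bag in every tree decomposition; so some bag has ≥ 4 vertices and tw(G) ≥ 3. Combining the bounds, tw(G) = 3.

3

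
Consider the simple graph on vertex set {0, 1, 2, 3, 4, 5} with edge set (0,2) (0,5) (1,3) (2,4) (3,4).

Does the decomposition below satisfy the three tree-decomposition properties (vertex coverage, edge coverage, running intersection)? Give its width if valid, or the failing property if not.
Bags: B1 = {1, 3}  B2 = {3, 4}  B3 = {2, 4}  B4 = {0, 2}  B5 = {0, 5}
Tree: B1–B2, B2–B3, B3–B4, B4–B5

Vertex coverage: the bags together contain {0, 1, 2, 3, 4, 5}, the full vertex set. Edge coverage: each edge of G has both endpoints in at least one bag. Running intersection: for every vertex, the bags containing it form a connected subtree. All three properties hold, so this is a valid tree decomposition of width max|bag| − 1 = 1, and hence tw(G) ≤ 1.

Yes; width 1.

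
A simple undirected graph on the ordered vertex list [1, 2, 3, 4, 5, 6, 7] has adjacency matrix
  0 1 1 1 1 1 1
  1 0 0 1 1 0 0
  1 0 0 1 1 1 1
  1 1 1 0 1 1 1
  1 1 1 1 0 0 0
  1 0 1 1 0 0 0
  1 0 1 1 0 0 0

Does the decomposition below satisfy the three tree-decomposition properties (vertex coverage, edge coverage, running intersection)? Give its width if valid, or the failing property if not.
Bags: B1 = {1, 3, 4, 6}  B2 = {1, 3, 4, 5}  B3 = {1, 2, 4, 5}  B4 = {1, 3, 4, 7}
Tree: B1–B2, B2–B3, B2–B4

Every vertex of G appears in some bag (union = {1, 2, 3, 4, 5, 6, 7}); every edge is covered by a bag; and for each vertex v the set of bags containing v is connected in the bag tree. The decomposition is therefore valid. The largest bag has 4 vertices, so the width is 3.

Yes; width 3.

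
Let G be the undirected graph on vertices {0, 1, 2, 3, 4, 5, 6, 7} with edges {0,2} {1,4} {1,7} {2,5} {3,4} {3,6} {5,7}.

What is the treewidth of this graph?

1

A width-1 tree decomposition is:
Bags: B1 = {0, 2}  B2 = {2, 5}  B3 = {5, 7}  B4 = {1, 7}  B5 = {1, 4}  B6 = {3, 4}  B7 = {3, 6}
Tree: B1–B2, B2–B3, B3–B4, B4–B5, B5–B6, B6–B7
The largest bag has 2 vertices, giving width 1; this decomposition certifies tw(G) ≤ 1. Any graph with an edge has treewidth ≥ 1, and G has the edge 0–2. Therefore the treewidth is 1.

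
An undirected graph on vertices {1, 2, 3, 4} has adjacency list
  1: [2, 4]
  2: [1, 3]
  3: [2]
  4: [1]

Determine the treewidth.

1

A width-1 tree decomposition is:
Bags: B1 = {1, 4}  B2 = {1, 2}  B3 = {2, 3}
Tree: B1–B2, B2–B3
The largest bag has 2 vertices, giving width 1; this decomposition certifies tw(G) ≤ 1. Since G has at least one edge (e.g. 4–1), it is not an edgeless graph, so tw(G) ≥ 1. Hence tw(G) = 1 exactly.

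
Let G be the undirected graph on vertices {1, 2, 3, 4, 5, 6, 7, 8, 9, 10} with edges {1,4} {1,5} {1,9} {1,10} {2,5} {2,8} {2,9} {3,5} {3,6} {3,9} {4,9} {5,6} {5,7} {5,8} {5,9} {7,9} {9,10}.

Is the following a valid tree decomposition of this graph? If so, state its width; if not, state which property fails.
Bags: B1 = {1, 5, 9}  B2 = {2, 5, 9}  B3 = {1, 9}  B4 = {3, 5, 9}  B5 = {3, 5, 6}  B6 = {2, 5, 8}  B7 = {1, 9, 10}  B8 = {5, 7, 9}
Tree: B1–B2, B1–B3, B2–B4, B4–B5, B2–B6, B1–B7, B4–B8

No — vertex 4 appears in no bag.

A tree decomposition must satisfy three properties: every vertex lies in some bag; for every edge, both endpoints lie together in some bag; and for every vertex, the bags containing it form a connected subtree. Here vertex 4 appears in no bag, so the decomposition is invalid.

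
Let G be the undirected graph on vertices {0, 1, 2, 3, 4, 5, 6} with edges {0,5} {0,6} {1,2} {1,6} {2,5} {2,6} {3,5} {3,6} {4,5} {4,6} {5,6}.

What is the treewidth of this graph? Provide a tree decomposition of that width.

Treewidth 2.
Bags: B1 = {2, 5, 6}  B2 = {1, 2, 6}  B3 = {0, 5, 6}  B4 = {3, 5, 6}  B5 = {4, 5, 6}
Tree: B1–B2, B1–B3, B1–B4, B4–B5

Every bag has size at most 3, so the width is 3 − 1 = 2 and tw(G) ≤ 2. Conversely, {1, 2, 6} is a clique of size 3, and the vertices of any clique must share a bag in every tree decomposition; so some bag has ≥ 3 vertices and tw(G) ≥ 2. The upper and lower bounds meet at 2, so that is the treewidth.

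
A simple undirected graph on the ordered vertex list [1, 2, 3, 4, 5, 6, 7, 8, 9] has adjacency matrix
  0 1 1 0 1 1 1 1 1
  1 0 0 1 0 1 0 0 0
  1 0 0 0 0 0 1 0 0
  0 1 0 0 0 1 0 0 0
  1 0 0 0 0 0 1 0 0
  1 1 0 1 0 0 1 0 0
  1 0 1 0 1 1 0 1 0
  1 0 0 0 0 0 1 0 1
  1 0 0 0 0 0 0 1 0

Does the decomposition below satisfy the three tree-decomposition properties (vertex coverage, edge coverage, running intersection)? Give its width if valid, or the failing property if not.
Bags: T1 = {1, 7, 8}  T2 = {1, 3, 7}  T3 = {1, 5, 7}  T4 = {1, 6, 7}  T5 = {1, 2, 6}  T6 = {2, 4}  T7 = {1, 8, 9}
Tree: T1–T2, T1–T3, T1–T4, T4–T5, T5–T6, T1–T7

No — edge (6,4) lies in no bag.

A tree decomposition must satisfy three properties: every vertex lies in some bag; for every edge, both endpoints lie together in some bag; and for every vertex, the bags containing it form a connected subtree. Here edge (6,4) lies in no bag, so the decomposition is invalid.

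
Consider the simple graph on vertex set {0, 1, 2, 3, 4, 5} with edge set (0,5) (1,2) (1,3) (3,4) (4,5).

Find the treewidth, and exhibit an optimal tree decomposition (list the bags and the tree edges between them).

Each bag holds 2 vertices, so the decomposition has width 1, which upper-bounds the treewidth. Since G has at least one edge (e.g. 2–1), it is not an edgeless graph, so tw(G) ≥ 1. Hence tw(G) = 1 exactly.

Treewidth 1.
One such decomposition:
Bags: B1 = {1, 2}  B2 = {1, 3}  B3 = {3, 4}  B4 = {4, 5}  B5 = {0, 5}
Tree: B1–B2, B2–B3, B3–B4, B4–B5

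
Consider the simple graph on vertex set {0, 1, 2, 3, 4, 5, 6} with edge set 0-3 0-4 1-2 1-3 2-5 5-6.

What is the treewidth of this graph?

A width-1 tree decomposition is:
Bags: B1 = {5, 6}  B2 = {2, 5}  B3 = {1, 2}  B4 = {1, 3}  B5 = {0, 3}  B6 = {0, 4}
Tree: B1–B2, B2–B3, B3–B4, B4–B5, B5–B6
Each bag holds 2 vertices, so the decomposition has width 1, which upper-bounds the treewidth. Since G has at least one edge (e.g. 6–5), it is not an edgeless graph, so tw(G) ≥ 1. The upper and lower bounds meet at 1, so that is the treewidth.

1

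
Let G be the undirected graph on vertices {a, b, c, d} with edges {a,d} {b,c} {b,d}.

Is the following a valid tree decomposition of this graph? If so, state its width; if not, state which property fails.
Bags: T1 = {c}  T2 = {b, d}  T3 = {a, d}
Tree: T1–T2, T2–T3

A tree decomposition must satisfy three properties: every vertex lies in some bag; for every edge, both endpoints lie together in some bag; and for every vertex, the bags containing it form a connected subtree. Here edge (b,c) lies in no bag, so the decomposition is invalid.

No — edge (b,c) lies in no bag.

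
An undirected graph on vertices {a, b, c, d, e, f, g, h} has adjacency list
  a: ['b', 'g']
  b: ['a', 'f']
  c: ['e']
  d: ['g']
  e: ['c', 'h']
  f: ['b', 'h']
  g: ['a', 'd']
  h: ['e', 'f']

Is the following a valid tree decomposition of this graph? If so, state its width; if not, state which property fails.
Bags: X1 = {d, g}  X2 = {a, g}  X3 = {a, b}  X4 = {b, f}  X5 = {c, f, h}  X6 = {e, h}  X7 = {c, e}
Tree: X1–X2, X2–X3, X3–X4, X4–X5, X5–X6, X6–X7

No — bags containing vertex c are not connected in the tree.

A tree decomposition must satisfy three properties: every vertex lies in some bag; for every edge, both endpoints lie together in some bag; and for every vertex, the bags containing it form a connected subtree. Here bags containing vertex c are not connected in the tree, so the decomposition is invalid.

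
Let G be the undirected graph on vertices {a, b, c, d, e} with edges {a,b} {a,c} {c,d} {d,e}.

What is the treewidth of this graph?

A width-1 tree decomposition is:
Bags: B1 = {d, e}  B2 = {c, d}  B3 = {a, c}  B4 = {a, b}
Tree: B1–B2, B2–B3, B3–B4
Every bag has size at most 2, so the width is 2 − 1 = 1 and tw(G) ≤ 1. Since G has at least one edge (e.g. e–d), it is not an edgeless graph, so tw(G) ≥ 1. Hence tw(G) = 1 exactly.

1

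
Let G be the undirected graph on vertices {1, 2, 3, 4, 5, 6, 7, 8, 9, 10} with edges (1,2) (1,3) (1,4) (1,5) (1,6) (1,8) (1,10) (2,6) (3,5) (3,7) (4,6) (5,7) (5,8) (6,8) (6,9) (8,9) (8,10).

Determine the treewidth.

A width-2 tree decomposition is:
Bags: B1 = {1, 6, 8}  B2 = {1, 5, 8}  B3 = {6, 8, 9}  B4 = {1, 2, 6}  B5 = {1, 4, 6}  B6 = {1, 8, 10}  B7 = {1, 3, 5}  B8 = {3, 5, 7}
Tree: B1–B2, B1–B3, B1–B4, B4–B5, B1–B6, B2–B7, B7–B8
Each bag holds 3 vertices, so the decomposition has width 2, which upper-bounds the treewidth. On the other hand G contains the 3-clique {1, 8, 10}. A clique must lie in a single bag of any decomposition, so no decomposition can have width below 2. Combining the bounds, tw(G) = 2.

2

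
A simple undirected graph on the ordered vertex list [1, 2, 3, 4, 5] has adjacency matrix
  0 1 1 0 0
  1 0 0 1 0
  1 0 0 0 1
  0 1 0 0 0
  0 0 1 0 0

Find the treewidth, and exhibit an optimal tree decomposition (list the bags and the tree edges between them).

Each bag holds 2 vertices, so the decomposition has width 1, which upper-bounds the treewidth. Since G has at least one edge (e.g. 2–4), it is not an edgeless graph, so tw(G) ≥ 1. The upper and lower bounds meet at 1, so that is the treewidth.

Treewidth 1.
One such decomposition:
Bags: B1 = {2, 4}  B2 = {1, 2}  B3 = {1, 3}  B4 = {3, 5}
Tree: B1–B2, B2–B3, B3–B4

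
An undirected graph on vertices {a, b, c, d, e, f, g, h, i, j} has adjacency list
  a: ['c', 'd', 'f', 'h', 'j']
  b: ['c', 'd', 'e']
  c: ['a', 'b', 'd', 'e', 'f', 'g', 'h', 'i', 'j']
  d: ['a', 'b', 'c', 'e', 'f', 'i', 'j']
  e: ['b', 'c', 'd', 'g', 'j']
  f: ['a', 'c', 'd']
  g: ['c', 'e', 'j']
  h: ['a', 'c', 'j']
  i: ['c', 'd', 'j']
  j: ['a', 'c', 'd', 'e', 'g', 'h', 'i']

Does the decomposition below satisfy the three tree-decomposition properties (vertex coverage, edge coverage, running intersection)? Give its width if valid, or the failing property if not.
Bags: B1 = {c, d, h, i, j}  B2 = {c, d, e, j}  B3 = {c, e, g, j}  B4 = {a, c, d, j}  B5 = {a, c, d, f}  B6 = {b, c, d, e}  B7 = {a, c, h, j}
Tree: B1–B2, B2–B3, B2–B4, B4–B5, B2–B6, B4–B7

No — bags containing vertex h are not connected in the tree.

A tree decomposition must satisfy three properties: every vertex lies in some bag; for every edge, both endpoints lie together in some bag; and for every vertex, the bags containing it form a connected subtree. Here bags containing vertex h are not connected in the tree, so the decomposition is invalid.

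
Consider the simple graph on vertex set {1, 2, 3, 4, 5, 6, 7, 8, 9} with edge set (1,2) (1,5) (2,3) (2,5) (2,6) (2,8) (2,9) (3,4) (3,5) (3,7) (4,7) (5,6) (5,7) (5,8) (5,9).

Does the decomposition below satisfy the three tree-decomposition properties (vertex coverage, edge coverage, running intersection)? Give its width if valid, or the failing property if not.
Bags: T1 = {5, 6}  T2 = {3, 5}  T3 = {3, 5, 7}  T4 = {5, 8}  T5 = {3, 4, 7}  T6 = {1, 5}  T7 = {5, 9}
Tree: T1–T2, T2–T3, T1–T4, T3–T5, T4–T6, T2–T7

No — vertex 2 appears in no bag.

A tree decomposition must satisfy three properties: every vertex lies in some bag; for every edge, both endpoints lie together in some bag; and for every vertex, the bags containing it form a connected subtree. Here vertex 2 appears in no bag, so the decomposition is invalid.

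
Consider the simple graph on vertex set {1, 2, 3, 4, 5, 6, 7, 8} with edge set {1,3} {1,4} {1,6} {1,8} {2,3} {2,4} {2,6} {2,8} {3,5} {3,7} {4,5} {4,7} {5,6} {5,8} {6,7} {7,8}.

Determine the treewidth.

A width-4 tree decomposition is:
Bags: B1 = {3, 4, 5, 6, 8}  B2 = {1, 3, 4, 6, 8}  B3 = {2, 3, 4, 6, 8}  B4 = {3, 4, 6, 7, 8}
Tree: B1–B2, B2–B3, B3–B4
Each bag holds 5 vertices, so the decomposition has width 4, which upper-bounds the treewidth. For the lower bound: the 5 vertex sets {3,5}, {1,4}, {2,6}, {8}, {7} are disjoint, each induces a connected subgraph, and every pair is joined by at least one edge of G. Contracting each set to a single vertex therefore yields K_{5} as a minor, and since treewidth is minor-monotone, tw(G) ≥ tw(K_{5}) = 4. Combining the bounds, tw(G) = 4.

4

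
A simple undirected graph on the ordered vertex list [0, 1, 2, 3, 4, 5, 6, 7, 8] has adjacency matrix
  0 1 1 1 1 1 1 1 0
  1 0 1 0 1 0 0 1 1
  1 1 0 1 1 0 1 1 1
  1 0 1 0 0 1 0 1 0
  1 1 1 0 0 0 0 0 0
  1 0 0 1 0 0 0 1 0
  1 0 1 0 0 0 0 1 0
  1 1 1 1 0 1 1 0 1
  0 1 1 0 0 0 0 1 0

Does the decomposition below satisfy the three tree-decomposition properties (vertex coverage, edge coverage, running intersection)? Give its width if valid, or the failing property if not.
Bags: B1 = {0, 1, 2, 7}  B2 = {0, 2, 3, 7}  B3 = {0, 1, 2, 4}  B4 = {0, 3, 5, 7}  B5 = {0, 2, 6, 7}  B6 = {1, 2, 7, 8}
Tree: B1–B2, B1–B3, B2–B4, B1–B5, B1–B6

Every vertex of G appears in some bag (union = {0, 1, 2, 3, 4, 5, 6, 7, 8}); every edge is covered by a bag; and for each vertex v the set of bags containing v is connected in the bag tree. The decomposition is therefore valid. The largest bag has 4 vertices, so the width is 3.

Yes; width 3.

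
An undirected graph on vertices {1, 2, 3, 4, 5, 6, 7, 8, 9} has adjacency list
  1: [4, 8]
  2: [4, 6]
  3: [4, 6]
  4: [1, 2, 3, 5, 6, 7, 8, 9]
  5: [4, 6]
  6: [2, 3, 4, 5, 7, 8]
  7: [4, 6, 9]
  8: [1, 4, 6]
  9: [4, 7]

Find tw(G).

2

A width-2 tree decomposition is:
Bags: B1 = {2, 4, 6}  B2 = {4, 6, 7}  B3 = {3, 4, 6}  B4 = {4, 7, 9}  B5 = {4, 6, 8}  B6 = {1, 4, 8}  B7 = {4, 5, 6}
Tree: B1–B2, B2–B3, B2–B4, B2–B5, B5–B6, B1–B7
Each bag holds 3 vertices, so the decomposition has width 2, which upper-bounds the treewidth. Conversely, {1, 4, 8} is a clique of size 3, and the vertices of any clique must share a bag in every tree decomposition; so some bag has ≥ 3 vertices and tw(G) ≥ 2. The upper and lower bounds meet at 2, so that is the treewidth.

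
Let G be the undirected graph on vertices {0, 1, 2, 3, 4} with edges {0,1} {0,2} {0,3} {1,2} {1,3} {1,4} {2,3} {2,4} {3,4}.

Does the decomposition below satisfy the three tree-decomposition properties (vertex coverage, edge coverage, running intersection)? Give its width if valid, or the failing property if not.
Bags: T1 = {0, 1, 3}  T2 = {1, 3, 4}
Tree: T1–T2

No — vertex 2 appears in no bag.

A tree decomposition must satisfy three properties: every vertex lies in some bag; for every edge, both endpoints lie together in some bag; and for every vertex, the bags containing it form a connected subtree. Here vertex 2 appears in no bag, so the decomposition is invalid.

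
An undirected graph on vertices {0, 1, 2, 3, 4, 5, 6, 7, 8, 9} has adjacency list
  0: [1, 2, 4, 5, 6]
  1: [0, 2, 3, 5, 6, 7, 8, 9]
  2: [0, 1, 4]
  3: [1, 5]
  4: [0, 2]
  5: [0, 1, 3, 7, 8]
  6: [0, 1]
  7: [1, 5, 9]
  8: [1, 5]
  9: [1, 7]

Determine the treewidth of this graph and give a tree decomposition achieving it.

Treewidth 2.
One optimal decomposition is:
Bags: B1 = {1, 3, 5}  B2 = {1, 5, 7}  B3 = {0, 1, 5}  B4 = {1, 5, 8}  B5 = {0, 1, 6}  B6 = {0, 1, 2}  B7 = {1, 7, 9}  B8 = {0, 2, 4}
Tree: B1–B2, B2–B3, B2–B4, B3–B5, B3–B6, B2–B7, B6–B8

Every bag has size at most 3, so the width is 3 − 1 = 2 and tw(G) ≤ 2. For the lower bound, the 3 vertices {1, 7, 9} are pairwise adjacent, and any tree decomposition puts a clique entirely inside one bag — forcing width ≥ 2. The upper and lower bounds meet at 2, so that is the treewidth.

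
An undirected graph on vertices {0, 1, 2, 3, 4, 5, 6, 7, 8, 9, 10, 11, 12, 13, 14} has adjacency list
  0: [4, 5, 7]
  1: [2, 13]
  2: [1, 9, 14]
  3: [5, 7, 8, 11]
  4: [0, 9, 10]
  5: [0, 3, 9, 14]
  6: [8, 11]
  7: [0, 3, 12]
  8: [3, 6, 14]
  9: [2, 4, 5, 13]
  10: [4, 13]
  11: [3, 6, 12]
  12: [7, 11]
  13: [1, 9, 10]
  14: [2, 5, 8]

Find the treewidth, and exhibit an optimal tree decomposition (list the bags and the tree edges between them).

Treewidth 3.
One such decomposition:
Bags: B1 = {1, 2, 10, 13}  B2 = {2, 9, 10, 13}  B3 = {2, 4, 9, 10}  B4 = {2, 4, 9, 14}  B5 = {4, 5, 9, 14}  B6 = {0, 4, 5, 14}  B7 = {0, 5, 8, 14}  B8 = {0, 3, 5, 8}  B9 = {0, 3, 7, 8}  B10 = {3, 6, 7, 8}  B11 = {3, 6, 7, 11}  B12 = {6, 7, 11, 12}
Tree: B1–B2, B2–B3, B3–B4, B4–B5, B5–B6, B6–B7, B7–B8, B8–B9, B9–B10, B10–B11, B11–B12

Each bag holds 4 vertices, so the decomposition has width 3, which upper-bounds the treewidth. For the lower bound: the 4 vertex sets {1,10,13}, {2}, {9}, {0,4,5,14} are disjoint, each induces a connected subgraph, and every pair is joined by at least one edge of G. Contracting each set to a single vertex therefore yields K_{4} as a minor, and since treewidth is minor-monotone, tw(G) ≥ tw(K_{4}) = 3. The upper and lower bounds meet at 3, so that is the treewidth.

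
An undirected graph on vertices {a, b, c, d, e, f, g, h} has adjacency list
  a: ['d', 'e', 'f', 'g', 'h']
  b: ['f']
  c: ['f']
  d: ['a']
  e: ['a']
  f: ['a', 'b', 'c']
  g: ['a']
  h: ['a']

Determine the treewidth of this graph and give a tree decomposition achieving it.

The largest bag has 2 vertices, giving width 1; this decomposition certifies tw(G) ≤ 1. G has an edge, so its treewidth is at least 1. Therefore the treewidth is 1.

Treewidth 1.
One optimal decomposition is:
Bags: B1 = {c, f}  B2 = {a, f}  B3 = {a, d}  B4 = {a, h}  B5 = {a, e}  B6 = {b, f}  B7 = {a, g}
Tree: B1–B2, B2–B3, B3–B4, B4–B5, B2–B6, B4–B7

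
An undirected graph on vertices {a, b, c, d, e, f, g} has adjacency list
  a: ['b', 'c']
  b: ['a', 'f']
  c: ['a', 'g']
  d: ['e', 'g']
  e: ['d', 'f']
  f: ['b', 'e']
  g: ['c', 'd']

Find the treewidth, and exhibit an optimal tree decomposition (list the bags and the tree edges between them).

The largest bag has 3 vertices, giving width 2; this decomposition certifies tw(G) ≤ 2. For the lower bound, G contains the cycle b–a–c–g–d–e–f–b, so G is not a forest; only forests have treewidth ≤ 1, hence tw(G) ≥ 2. Therefore the treewidth is 2.

Treewidth 2.
Bags: B1 = {a, b, c}  B2 = {b, c, g}  B3 = {b, d, g}  B4 = {b, d, e}  B5 = {b, e, f}
Tree: B1–B2, B2–B3, B3–B4, B4–B5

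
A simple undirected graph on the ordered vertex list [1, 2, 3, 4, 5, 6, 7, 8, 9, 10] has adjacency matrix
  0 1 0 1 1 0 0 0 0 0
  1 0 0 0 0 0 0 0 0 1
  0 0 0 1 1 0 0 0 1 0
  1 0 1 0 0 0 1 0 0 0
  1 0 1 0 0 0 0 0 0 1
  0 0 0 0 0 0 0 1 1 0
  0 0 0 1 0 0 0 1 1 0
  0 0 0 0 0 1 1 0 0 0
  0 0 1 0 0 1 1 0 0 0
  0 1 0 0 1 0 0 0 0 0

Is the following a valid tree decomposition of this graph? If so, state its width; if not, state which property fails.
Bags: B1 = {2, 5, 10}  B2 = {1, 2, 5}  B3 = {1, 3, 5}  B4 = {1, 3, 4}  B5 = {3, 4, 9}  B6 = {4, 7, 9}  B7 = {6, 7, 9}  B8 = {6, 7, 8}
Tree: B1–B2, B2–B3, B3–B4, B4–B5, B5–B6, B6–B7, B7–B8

Yes; width 2.

Checking the three conditions: (i) the bags cover all of {1, 2, 3, 4, 5, 6, 7, 8, 9, 10}; (ii) for each edge, some bag contains both endpoints; (iii) the bags containing any fixed vertex form a subtree. All hold, so the decomposition is valid with width 3 − 1 = 2.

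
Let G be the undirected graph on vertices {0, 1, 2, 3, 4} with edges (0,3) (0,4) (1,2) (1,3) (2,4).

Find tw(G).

A width-2 tree decomposition is:
Bags: B1 = {0, 2, 4}  B2 = {0, 1, 2}  B3 = {0, 1, 3}
Tree: B1–B2, B2–B3
Every bag has size at most 3, so the width is 3 − 1 = 2 and tw(G) ≤ 2. For the lower bound, G contains the cycle 0–4–2–1–3–0, so G is not a forest; only forests have treewidth ≤ 1, hence tw(G) ≥ 2. Hence tw(G) = 2 exactly.

2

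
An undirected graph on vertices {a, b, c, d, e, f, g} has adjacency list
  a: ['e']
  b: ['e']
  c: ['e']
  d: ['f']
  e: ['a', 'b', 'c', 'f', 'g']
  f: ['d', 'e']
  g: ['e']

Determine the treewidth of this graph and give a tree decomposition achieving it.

Every bag has size at most 2, so the width is 2 − 1 = 1 and tw(G) ≤ 1. G has an edge, so its treewidth is at least 1. The upper and lower bounds meet at 1, so that is the treewidth.

Treewidth 1.
Bags: B1 = {b, e}  B2 = {e, f}  B3 = {c, e}  B4 = {e, g}  B5 = {a, e}  B6 = {d, f}
Tree: B1–B2, B2–B3, B2–B4, B1–B5, B2–B6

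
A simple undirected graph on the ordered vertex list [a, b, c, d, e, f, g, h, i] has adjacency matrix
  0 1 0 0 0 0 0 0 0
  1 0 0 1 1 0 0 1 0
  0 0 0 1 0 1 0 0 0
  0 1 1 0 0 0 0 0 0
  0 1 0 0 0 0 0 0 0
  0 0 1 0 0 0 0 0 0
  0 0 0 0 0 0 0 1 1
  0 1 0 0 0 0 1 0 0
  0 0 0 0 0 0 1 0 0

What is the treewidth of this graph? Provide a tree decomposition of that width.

The largest bag has 2 vertices, giving width 1; this decomposition certifies tw(G) ≤ 1. G has an edge, so its treewidth is at least 1. Therefore the treewidth is 1.

Treewidth 1.
Bags: B1 = {b, e}  B2 = {a, b}  B3 = {b, d}  B4 = {b, h}  B5 = {g, h}  B6 = {g, i}  B7 = {c, d}  B8 = {c, f}
Tree: B1–B2, B1–B3, B1–B4, B4–B5, B5–B6, B3–B7, B7–B8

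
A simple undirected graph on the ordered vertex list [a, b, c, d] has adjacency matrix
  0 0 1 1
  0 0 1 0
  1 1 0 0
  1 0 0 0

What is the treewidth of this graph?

1

A width-1 tree decomposition is:
Bags: B1 = {a, d}  B2 = {a, c}  B3 = {b, c}
Tree: B1–B2, B2–B3
Each bag holds 2 vertices, so the decomposition has width 1, which upper-bounds the treewidth. G has an edge, so its treewidth is at least 1. The upper and lower bounds meet at 1, so that is the treewidth.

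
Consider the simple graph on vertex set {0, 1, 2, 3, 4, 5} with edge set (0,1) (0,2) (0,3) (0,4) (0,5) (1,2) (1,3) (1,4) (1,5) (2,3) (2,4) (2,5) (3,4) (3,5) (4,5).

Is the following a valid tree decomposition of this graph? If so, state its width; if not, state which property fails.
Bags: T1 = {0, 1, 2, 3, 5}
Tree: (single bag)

No — vertex 4 appears in no bag.

A tree decomposition must satisfy three properties: every vertex lies in some bag; for every edge, both endpoints lie together in some bag; and for every vertex, the bags containing it form a connected subtree. Here vertex 4 appears in no bag, so the decomposition is invalid.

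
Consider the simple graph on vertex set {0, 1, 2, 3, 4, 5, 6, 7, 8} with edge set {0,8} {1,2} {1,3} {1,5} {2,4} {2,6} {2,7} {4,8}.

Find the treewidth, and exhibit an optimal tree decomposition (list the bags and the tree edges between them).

Treewidth 1.
One such decomposition:
Bags: B1 = {1, 2}  B2 = {2, 4}  B3 = {1, 5}  B4 = {4, 8}  B5 = {1, 3}  B6 = {2, 7}  B7 = {2, 6}  B8 = {0, 8}
Tree: B1–B2, B1–B3, B2–B4, B3–B5, B2–B6, B1–B7, B4–B8

Each bag holds 2 vertices, so the decomposition has width 1, which upper-bounds the treewidth. Any graph with an edge has treewidth ≥ 1, and G has the edge 2–1. Therefore the treewidth is 1.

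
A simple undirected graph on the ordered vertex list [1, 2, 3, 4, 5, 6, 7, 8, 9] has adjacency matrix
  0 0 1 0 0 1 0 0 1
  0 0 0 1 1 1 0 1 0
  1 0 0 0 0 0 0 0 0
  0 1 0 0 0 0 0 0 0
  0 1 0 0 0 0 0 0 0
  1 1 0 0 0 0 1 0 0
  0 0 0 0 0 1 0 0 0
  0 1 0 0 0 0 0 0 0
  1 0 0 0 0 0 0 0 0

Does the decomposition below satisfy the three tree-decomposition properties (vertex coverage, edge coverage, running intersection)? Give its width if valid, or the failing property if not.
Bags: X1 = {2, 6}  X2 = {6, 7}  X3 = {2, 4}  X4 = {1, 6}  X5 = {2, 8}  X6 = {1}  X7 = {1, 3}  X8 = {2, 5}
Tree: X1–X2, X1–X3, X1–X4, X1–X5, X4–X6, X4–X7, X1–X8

No — vertex 9 appears in no bag.

A tree decomposition must satisfy three properties: every vertex lies in some bag; for every edge, both endpoints lie together in some bag; and for every vertex, the bags containing it form a connected subtree. Here vertex 9 appears in no bag, so the decomposition is invalid.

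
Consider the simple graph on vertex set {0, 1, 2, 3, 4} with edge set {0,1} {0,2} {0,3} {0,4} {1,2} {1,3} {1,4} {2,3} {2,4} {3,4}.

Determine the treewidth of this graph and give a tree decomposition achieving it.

Treewidth 4.
Bags: B1 = {0, 1, 2, 3, 4}
Tree: (single bag)

With just one bag of size 5, the width is 5 − 1 = 4, so tw(G) ≤ 4. On the other hand G contains the 5-clique {0, 1, 2, 3, 4}. A clique must lie in a single bag of any decomposition, so no decomposition can have width below 4. The upper and lower bounds meet at 4, so that is the treewidth.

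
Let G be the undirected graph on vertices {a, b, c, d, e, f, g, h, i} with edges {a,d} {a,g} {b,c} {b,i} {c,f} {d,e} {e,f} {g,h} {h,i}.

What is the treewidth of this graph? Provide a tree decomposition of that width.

Each bag holds 3 vertices, so the decomposition has width 2, which upper-bounds the treewidth. For the lower bound, G contains the cycle h–i–b–c–f–e–d–a–g–h, so G is not a forest; only forests have treewidth ≤ 1, hence tw(G) ≥ 2. The upper and lower bounds meet at 2, so that is the treewidth.

Treewidth 2.
One optimal decomposition is:
Bags: B1 = {b, h, i}  B2 = {b, c, h}  B3 = {c, f, h}  B4 = {e, f, h}  B5 = {d, e, h}  B6 = {a, d, h}  B7 = {a, g, h}
Tree: B1–B2, B2–B3, B3–B4, B4–B5, B5–B6, B6–B7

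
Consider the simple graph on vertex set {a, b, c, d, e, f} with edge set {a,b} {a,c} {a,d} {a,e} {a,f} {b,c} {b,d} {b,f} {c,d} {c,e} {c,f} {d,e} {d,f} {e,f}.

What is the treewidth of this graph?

A width-4 tree decomposition is:
Bags: B1 = {a, b, c, d, f}  B2 = {a, c, d, e, f}
Tree: B1–B2
The largest bag has 5 vertices, giving width 4; this decomposition certifies tw(G) ≤ 4. On the other hand G contains the 5-clique {a, c, d, e, f}. A clique must lie in a single bag of any decomposition, so no decomposition can have width below 4. Therefore the treewidth is 4.

4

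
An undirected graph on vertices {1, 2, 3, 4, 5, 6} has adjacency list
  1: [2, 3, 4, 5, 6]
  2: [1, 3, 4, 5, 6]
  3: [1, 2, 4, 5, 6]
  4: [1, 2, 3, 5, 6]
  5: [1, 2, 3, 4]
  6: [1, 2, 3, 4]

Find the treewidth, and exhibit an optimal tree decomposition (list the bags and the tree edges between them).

Every bag has size at most 5, so the width is 5 − 1 = 4 and tw(G) ≤ 4. For the lower bound, the 5 vertices {1, 2, 3, 4, 5} are pairwise adjacent, and any tree decomposition puts a clique entirely inside one bag — forcing width ≥ 4. Combining the bounds, tw(G) = 4.

Treewidth 4.
One optimal decomposition is:
Bags: B1 = {1, 2, 3, 4, 6}  B2 = {1, 2, 3, 4, 5}
Tree: B1–B2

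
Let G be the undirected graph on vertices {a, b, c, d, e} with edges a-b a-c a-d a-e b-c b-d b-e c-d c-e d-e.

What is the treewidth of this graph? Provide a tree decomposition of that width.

Treewidth 4.
One such decomposition:
Bags: B1 = {a, b, c, d, e}
Tree: (single bag)

A single bag containing all 5 vertices is trivially a valid decomposition of width 4. For the lower bound, the 5 vertices {a, b, c, d, e} are pairwise adjacent, and any tree decomposition puts a clique entirely inside one bag — forcing width ≥ 4. The upper and lower bounds meet at 4, so that is the treewidth.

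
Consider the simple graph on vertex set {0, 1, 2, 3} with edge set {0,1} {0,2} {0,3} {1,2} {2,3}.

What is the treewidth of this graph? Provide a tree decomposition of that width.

The largest bag has 3 vertices, giving width 2; this decomposition certifies tw(G) ≤ 2. For the lower bound, the 3 vertices {0, 1, 2} are pairwise adjacent, and any tree decomposition puts a clique entirely inside one bag — forcing width ≥ 2. Combining the bounds, tw(G) = 2.

Treewidth 2.
One optimal decomposition is:
Bags: B1 = {0, 1, 2}  B2 = {0, 2, 3}
Tree: B1–B2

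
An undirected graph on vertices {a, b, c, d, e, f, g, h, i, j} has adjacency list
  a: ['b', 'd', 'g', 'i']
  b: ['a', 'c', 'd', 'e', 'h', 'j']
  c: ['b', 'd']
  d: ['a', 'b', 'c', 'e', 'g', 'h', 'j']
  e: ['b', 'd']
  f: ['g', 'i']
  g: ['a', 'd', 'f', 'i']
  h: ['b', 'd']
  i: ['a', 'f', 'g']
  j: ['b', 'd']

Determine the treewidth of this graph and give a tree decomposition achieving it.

Each bag holds 3 vertices, so the decomposition has width 2, which upper-bounds the treewidth. Conversely, {a, d, g} is a clique of size 3, and the vertices of any clique must share a bag in every tree decomposition; so some bag has ≥ 3 vertices and tw(G) ≥ 2. Therefore the treewidth is 2.

Treewidth 2.
Bags: B1 = {a, g, i}  B2 = {a, d, g}  B3 = {a, b, d}  B4 = {b, d, e}  B5 = {b, c, d}  B6 = {f, g, i}  B7 = {b, d, j}  B8 = {b, d, h}
Tree: B1–B2, B2–B3, B3–B4, B3–B5, B1–B6, B5–B7, B4–B8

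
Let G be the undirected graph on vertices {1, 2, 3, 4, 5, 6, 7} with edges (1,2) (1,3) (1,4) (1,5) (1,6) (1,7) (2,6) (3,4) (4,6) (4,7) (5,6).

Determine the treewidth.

2

A width-2 tree decomposition is:
Bags: B1 = {1, 4, 6}  B2 = {1, 4, 7}  B3 = {1, 2, 6}  B4 = {1, 3, 4}  B5 = {1, 5, 6}
Tree: B1–B2, B1–B3, B1–B4, B3–B5
Every bag has size at most 3, so the width is 3 − 1 = 2 and tw(G) ≤ 2. Conversely, {1, 2, 6} is a clique of size 3, and the vertices of any clique must share a bag in every tree decomposition; so some bag has ≥ 3 vertices and tw(G) ≥ 2. Hence tw(G) = 2 exactly.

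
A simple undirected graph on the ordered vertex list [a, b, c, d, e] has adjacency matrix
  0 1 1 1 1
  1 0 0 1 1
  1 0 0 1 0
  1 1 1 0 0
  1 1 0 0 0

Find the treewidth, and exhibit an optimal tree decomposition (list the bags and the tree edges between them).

The largest bag has 3 vertices, giving width 2; this decomposition certifies tw(G) ≤ 2. On the other hand G contains the 3-clique {a, c, d}. A clique must lie in a single bag of any decomposition, so no decomposition can have width below 2. Combining the bounds, tw(G) = 2.

Treewidth 2.
Bags: B1 = {a, b, d}  B2 = {a, b, e}  B3 = {a, c, d}
Tree: B1–B2, B1–B3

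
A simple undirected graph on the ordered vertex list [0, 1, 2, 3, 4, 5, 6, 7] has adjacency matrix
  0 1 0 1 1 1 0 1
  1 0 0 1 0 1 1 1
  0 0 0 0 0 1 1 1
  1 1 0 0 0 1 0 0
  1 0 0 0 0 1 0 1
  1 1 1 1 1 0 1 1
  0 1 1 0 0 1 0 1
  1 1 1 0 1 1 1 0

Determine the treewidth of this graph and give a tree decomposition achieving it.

The largest bag has 4 vertices, giving width 3; this decomposition certifies tw(G) ≤ 3. On the other hand G contains the 4-clique {0, 1, 3, 5}. A clique must lie in a single bag of any decomposition, so no decomposition can have width below 3. The upper and lower bounds meet at 3, so that is the treewidth.

Treewidth 3.
One such decomposition:
Bags: B1 = {2, 5, 6, 7}  B2 = {1, 5, 6, 7}  B3 = {0, 1, 5, 7}  B4 = {0, 4, 5, 7}  B5 = {0, 1, 3, 5}
Tree: B1–B2, B2–B3, B3–B4, B3–B5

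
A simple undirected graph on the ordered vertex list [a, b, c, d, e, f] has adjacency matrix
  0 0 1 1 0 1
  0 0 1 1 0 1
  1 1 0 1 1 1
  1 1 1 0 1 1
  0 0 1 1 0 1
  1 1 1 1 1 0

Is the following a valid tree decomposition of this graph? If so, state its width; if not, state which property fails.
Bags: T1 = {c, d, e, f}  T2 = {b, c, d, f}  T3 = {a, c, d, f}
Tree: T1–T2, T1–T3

Yes; width 3.

Vertex coverage: the bags together contain {a, b, c, d, e, f}, the full vertex set. Edge coverage: each edge of G has both endpoints in at least one bag. Running intersection: for every vertex, the bags containing it form a connected subtree. All three properties hold, so this is a valid tree decomposition of width max|bag| − 1 = 3, and hence tw(G) ≤ 3.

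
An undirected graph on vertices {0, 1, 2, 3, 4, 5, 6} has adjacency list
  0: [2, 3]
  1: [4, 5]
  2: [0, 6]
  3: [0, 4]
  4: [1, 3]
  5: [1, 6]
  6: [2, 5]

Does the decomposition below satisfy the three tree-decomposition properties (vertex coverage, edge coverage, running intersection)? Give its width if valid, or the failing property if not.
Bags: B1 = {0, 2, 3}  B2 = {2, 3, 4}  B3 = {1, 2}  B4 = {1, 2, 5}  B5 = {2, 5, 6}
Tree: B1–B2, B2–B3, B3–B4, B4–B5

A tree decomposition must satisfy three properties: every vertex lies in some bag; for every edge, both endpoints lie together in some bag; and for every vertex, the bags containing it form a connected subtree. Here edge (4,1) lies in no bag, so the decomposition is invalid.

No — edge (4,1) lies in no bag.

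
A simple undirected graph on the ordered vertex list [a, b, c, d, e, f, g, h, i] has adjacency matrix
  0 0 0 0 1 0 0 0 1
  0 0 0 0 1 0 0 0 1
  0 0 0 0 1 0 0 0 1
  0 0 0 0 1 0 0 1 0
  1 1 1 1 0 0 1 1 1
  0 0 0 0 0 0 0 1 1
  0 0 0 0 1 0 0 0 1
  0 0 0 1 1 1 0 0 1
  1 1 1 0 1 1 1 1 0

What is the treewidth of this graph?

2

A width-2 tree decomposition is:
Bags: B1 = {c, e, i}  B2 = {b, e, i}  B3 = {e, h, i}  B4 = {a, e, i}  B5 = {e, g, i}  B6 = {d, e, h}  B7 = {f, h, i}
Tree: B1–B2, B2–B3, B3–B4, B1–B5, B3–B6, B3–B7
Every bag has size at most 3, so the width is 3 − 1 = 2 and tw(G) ≤ 2. On the other hand G contains the 3-clique {d, e, h}. A clique must lie in a single bag of any decomposition, so no decomposition can have width below 2. Therefore the treewidth is 2.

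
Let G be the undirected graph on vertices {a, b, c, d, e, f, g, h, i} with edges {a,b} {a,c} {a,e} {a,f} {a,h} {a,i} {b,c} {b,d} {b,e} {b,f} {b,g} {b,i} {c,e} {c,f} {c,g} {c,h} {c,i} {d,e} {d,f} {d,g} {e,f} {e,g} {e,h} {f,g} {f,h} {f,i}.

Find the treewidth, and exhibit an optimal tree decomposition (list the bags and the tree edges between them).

Each bag holds 5 vertices, so the decomposition has width 4, which upper-bounds the treewidth. For the lower bound, the 5 vertices {a, c, e, f, h} are pairwise adjacent, and any tree decomposition puts a clique entirely inside one bag — forcing width ≥ 4. Combining the bounds, tw(G) = 4.

Treewidth 4.
Bags: B1 = {a, b, c, e, f}  B2 = {b, c, e, f, g}  B3 = {a, c, e, f, h}  B4 = {b, d, e, f, g}  B5 = {a, b, c, f, i}
Tree: B1–B2, B1–B3, B2–B4, B1–B5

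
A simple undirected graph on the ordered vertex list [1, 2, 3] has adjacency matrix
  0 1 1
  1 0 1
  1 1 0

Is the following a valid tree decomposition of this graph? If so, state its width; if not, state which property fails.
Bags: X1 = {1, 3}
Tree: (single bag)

A tree decomposition must satisfy three properties: every vertex lies in some bag; for every edge, both endpoints lie together in some bag; and for every vertex, the bags containing it form a connected subtree. Here vertex 2 appears in no bag, so the decomposition is invalid.

No — vertex 2 appears in no bag.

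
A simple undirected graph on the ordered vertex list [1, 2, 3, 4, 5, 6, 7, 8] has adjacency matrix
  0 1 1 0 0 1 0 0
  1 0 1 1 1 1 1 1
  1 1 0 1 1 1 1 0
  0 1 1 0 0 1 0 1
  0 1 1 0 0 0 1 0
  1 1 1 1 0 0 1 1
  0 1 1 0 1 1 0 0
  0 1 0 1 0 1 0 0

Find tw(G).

3

A width-3 tree decomposition is:
Bags: B1 = {2, 3, 6, 7}  B2 = {2, 3, 5, 7}  B3 = {2, 3, 4, 6}  B4 = {1, 2, 3, 6}  B5 = {2, 4, 6, 8}
Tree: B1–B2, B1–B3, B1–B4, B3–B5
Every bag has size at most 4, so the width is 4 − 1 = 3 and tw(G) ≤ 3. Conversely, {2, 4, 6, 8} is a clique of size 4, and the vertices of any clique must share a bag in every tree decomposition; so some bag has ≥ 4 vertices and tw(G) ≥ 3. Hence tw(G) = 3 exactly.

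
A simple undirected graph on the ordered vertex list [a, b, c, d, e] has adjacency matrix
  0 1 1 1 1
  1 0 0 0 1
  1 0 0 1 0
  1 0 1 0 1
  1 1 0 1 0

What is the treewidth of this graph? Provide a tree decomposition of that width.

Treewidth 2.
Bags: B1 = {a, b, e}  B2 = {a, d, e}  B3 = {a, c, d}
Tree: B1–B2, B2–B3

Each bag holds 3 vertices, so the decomposition has width 2, which upper-bounds the treewidth. Conversely, {a, d, e} is a clique of size 3, and the vertices of any clique must share a bag in every tree decomposition; so some bag has ≥ 3 vertices and tw(G) ≥ 2. Hence tw(G) = 2 exactly.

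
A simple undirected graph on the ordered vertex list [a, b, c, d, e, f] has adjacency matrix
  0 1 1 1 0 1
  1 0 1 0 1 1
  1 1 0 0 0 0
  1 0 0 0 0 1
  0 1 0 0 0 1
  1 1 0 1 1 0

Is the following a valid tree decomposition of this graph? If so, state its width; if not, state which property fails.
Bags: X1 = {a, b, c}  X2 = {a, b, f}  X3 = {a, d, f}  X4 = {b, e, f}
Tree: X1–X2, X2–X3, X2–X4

Yes; width 2.

Checking the three conditions: (i) the bags cover all of {a, b, c, d, e, f}; (ii) for each edge, some bag contains both endpoints; (iii) the bags containing any fixed vertex form a subtree. All hold, so the decomposition is valid with width 3 − 1 = 2.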